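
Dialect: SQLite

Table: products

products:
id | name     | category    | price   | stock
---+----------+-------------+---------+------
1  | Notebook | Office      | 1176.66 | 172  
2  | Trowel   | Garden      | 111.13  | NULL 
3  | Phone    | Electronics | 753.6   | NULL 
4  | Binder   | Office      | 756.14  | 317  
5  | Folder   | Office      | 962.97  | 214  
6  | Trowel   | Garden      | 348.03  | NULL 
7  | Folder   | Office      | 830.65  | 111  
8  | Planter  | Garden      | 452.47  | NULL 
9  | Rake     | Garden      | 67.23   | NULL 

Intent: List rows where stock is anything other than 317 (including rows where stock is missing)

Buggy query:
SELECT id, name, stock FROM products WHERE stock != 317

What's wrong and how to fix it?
Bug: Inequality against NULL is unknown, not true; rows with NULL are dropped

Fix: Handle NULL separately with IS NULL alongside the inequality

Corrected query:
SELECT id, name, stock FROM products WHERE stock != 317 OR stock IS NULL

Result:
id | name     | stock
---+----------+------
1  | Notebook | 172  
2  | Trowel   | NULL 
3  | Phone    | NULL 
5  | Folder   | 214  
6  | Trowel   | NULL 
7  | Folder   | 111  
8  | Planter  | NULL 
9  | Rake     | NULL 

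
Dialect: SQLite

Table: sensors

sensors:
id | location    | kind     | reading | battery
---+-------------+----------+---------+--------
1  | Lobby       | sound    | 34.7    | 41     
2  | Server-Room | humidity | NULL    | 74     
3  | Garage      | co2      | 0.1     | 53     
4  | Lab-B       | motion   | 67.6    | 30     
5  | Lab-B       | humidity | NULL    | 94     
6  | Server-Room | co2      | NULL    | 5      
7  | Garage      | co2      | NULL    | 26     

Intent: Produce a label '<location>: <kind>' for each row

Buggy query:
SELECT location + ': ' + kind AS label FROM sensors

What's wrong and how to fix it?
Bug: SQLite uses || for string concatenation; + coerces text to numbers (yielding 0)

Fix: Use the || operator for string concatenation

Corrected query:
SELECT location || ': ' || kind AS label FROM sensors

Result:
label                
---------------------
Lobby: sound         
Server-Room: humidity
Garage: co2          
Lab-B: motion        
Lab-B: humidity      
Server-Room: co2     
Garage: co2          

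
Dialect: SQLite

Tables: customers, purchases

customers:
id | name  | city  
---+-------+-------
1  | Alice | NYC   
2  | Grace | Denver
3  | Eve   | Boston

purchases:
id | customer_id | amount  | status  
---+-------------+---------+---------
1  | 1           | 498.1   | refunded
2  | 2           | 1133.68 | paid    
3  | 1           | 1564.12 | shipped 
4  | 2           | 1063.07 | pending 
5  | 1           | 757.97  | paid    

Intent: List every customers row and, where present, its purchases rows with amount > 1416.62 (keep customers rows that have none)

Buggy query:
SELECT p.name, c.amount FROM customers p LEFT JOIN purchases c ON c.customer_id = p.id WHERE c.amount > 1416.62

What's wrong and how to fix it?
Bug: A WHERE condition on the right-hand table after LEFT JOIN drops unmatched parents

Fix: Move the right-table condition into the ON clause so unmatched parents are kept

Corrected query:
SELECT p.name, c.amount FROM customers p LEFT JOIN purchases c ON c.customer_id = p.id AND c.amount > 1416.62

Result:
name  | amount 
------+--------
Alice | 1564.12
Grace | NULL   
Eve   | NULL   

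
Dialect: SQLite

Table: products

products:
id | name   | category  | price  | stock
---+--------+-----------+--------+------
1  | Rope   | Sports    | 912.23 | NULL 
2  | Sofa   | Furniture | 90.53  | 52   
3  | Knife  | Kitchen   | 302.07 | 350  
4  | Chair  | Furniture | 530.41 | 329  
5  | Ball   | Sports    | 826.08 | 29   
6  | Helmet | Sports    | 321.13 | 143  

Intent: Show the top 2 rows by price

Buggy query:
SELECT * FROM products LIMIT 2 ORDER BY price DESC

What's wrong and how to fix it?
Bug: LIMIT must come after ORDER BY

Fix: Sort with ORDER BY, then apply LIMIT

Corrected query:
SELECT * FROM products ORDER BY price DESC LIMIT 2

Result:
id | name | category | price  | stock
---+------+----------+--------+------
1  | Rope | Sports   | 912.23 | NULL 
5  | Ball | Sports   | 826.08 | 29   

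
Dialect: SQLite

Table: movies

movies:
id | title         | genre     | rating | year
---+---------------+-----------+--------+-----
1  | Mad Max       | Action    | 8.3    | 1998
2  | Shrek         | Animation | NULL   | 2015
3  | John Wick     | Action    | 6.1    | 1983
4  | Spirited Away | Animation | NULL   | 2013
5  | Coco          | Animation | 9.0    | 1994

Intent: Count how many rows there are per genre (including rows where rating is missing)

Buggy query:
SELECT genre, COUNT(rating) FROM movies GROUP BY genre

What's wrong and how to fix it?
Bug: COUNT(column) counts non-NULL values only; rows with NULL rating aren't counted

Fix: Replace COUNT(rating) with COUNT(*)

Corrected query:
SELECT genre, COUNT(*) FROM movies GROUP BY genre

Result:
genre     | COUNT(*)
----------+---------
Action    | 2       
Animation | 3       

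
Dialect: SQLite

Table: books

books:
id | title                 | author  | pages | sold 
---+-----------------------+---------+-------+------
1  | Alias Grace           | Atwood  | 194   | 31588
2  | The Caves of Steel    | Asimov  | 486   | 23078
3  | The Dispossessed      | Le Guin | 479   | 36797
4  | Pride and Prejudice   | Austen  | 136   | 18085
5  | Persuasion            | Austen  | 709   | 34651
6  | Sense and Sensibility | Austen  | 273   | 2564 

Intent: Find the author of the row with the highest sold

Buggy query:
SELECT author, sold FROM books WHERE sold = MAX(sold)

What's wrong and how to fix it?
Bug: WHERE is evaluated per row; an aggregate over the whole table isn't defined there

Fix: Wrap MAX in a scalar subquery so WHERE compares against a single value

Corrected query:
SELECT author, sold FROM books WHERE sold = (SELECT MAX(sold) FROM books)

Result:
author  | sold 
--------+------
Le Guin | 36797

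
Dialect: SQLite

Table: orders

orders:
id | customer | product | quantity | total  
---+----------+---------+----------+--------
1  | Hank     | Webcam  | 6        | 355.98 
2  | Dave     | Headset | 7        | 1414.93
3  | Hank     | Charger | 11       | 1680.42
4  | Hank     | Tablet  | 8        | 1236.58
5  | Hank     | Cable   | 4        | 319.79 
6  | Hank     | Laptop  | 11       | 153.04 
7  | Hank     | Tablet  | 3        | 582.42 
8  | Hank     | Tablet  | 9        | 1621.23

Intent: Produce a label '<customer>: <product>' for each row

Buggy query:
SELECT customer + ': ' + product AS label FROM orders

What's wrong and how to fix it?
Bug: '+' is numeric addition; on text columns SQLite converts them to 0 instead of concatenating

Fix: Use the || operator for string concatenation

Corrected query:
SELECT customer || ': ' || product AS label FROM orders

Result:
label        
-------------
Hank: Webcam 
Dave: Headset
Hank: Charger
Hank: Tablet 
Hank: Cable  
Hank: Laptop 
Hank: Tablet 
Hank: Tablet 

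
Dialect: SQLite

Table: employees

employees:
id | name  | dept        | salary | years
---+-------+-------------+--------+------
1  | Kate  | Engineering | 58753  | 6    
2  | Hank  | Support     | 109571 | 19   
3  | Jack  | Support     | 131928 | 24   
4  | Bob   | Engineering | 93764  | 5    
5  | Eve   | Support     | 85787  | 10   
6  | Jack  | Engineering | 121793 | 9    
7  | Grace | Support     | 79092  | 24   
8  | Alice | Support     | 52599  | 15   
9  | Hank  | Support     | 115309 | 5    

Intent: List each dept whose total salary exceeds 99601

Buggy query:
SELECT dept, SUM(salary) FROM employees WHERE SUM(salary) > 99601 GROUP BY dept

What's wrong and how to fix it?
Bug: Aggregate functions cannot appear in a WHERE clause

Fix: Move the aggregate condition to a HAVING clause

Corrected query:
SELECT dept, SUM(salary) FROM employees GROUP BY dept HAVING SUM(salary) > 99601

Result:
dept        | SUM(salary)
------------+------------
Engineering | 274310     
Support     | 574286     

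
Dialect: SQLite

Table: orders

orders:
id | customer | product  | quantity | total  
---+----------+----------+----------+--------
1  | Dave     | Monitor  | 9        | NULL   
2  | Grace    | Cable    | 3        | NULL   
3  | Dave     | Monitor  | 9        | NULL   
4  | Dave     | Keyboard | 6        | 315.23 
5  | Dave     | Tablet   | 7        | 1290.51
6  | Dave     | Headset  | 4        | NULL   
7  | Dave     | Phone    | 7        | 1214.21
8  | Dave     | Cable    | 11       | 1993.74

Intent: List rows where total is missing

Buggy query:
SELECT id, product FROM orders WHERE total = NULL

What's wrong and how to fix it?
Bug: Comparing to NULL with '=' never matches; NULL = NULL is unknown, not true

Fix: Use IS NULL to test for NULL

Corrected query:
SELECT id, product FROM orders WHERE total IS NULL

Result:
id | product
---+--------
1  | Monitor
2  | Cable  
3  | Monitor
6  | Headset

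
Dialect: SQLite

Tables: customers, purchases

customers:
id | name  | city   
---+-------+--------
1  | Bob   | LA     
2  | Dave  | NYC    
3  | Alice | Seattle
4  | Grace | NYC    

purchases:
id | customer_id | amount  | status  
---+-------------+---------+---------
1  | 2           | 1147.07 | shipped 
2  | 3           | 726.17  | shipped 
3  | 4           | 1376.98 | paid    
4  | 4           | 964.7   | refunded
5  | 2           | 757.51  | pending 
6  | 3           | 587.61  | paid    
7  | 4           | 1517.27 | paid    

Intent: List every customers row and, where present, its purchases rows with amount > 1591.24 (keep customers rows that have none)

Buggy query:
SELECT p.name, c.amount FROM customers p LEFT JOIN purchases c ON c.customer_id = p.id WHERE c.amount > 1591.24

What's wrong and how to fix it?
Bug: A WHERE condition on the right-hand table after LEFT JOIN drops unmatched parents

Fix: Put 'c.amount > 1591.24' in the JOIN's ON clause instead of WHERE

Corrected query:
SELECT p.name, c.amount FROM customers p LEFT JOIN purchases c ON c.customer_id = p.id AND c.amount > 1591.24

Result:
name  | amount
------+-------
Bob   | NULL  
Dave  | NULL  
Alice | NULL  
Grace | NULL  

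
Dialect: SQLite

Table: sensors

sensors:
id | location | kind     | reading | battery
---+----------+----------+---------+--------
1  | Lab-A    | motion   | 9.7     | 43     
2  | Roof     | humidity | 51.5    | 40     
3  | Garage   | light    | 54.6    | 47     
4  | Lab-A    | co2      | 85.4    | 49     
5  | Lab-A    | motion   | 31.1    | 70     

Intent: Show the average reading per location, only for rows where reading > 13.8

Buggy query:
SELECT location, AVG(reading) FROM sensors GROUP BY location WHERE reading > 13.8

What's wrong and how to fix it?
Bug: WHERE cannot follow GROUP BY

Fix: Move the WHERE clause before GROUP BY

Corrected query:
SELECT location, AVG(reading) FROM sensors WHERE reading > 13.8 GROUP BY location

Result:
location | AVG(reading)
---------+-------------
Garage   | 54.6        
Lab-A    | 58.25       
Roof     | 51.5        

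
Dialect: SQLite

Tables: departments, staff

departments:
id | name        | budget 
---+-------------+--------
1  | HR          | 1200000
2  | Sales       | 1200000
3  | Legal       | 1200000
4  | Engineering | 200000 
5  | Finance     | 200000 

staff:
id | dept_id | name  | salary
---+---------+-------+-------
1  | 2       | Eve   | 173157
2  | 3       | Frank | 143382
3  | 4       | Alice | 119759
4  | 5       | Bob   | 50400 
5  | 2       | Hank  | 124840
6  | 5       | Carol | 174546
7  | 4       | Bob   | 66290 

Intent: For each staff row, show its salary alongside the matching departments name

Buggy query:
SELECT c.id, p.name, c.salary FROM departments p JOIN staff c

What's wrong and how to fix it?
Bug: JOIN with no ON clause produces a cartesian product; every staff row pairs with every departments row

Fix: Specify the join condition linking the foreign key to the parent id

Corrected query:
SELECT c.id, p.name, c.salary FROM departments p JOIN staff c ON c.dept_id = p.id

Result:
id | name        | salary
---+-------------+-------
1  | Sales       | 173157
2  | Legal       | 143382
3  | Engineering | 119759
4  | Finance     | 50400 
5  | Sales       | 124840
6  | Finance     | 174546
7  | Engineering | 66290 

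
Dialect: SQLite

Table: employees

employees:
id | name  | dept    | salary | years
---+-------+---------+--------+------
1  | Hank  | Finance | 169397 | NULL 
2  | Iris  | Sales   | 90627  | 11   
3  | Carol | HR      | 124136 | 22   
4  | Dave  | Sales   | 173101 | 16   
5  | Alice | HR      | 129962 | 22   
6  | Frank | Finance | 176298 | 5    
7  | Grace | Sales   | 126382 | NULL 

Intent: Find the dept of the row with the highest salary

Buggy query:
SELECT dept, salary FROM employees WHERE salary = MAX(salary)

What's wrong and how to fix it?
Bug: WHERE is evaluated per row; an aggregate over the whole table isn't defined there

Fix: Wrap MAX in a scalar subquery so WHERE compares against a single value

Corrected query:
SELECT dept, salary FROM employees WHERE salary = (SELECT MAX(salary) FROM employees)

Result:
dept    | salary
--------+-------
Finance | 176298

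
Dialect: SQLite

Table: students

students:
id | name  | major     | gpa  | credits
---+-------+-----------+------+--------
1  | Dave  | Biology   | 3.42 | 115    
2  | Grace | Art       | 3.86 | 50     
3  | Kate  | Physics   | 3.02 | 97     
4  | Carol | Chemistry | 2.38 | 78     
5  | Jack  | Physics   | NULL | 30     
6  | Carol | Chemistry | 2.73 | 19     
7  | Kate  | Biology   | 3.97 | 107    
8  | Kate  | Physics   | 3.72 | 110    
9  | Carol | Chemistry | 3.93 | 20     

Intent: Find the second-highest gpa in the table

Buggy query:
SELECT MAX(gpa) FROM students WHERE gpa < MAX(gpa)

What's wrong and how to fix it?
Bug: MAX(gpa) on the right of the comparison is an aggregate-in-WHERE error

Fix: Put the inner MAX in a scalar subquery

Corrected query:
SELECT MAX(gpa) FROM students WHERE gpa < (SELECT MAX(gpa) FROM students)

Result:
MAX(gpa)
--------
3.93    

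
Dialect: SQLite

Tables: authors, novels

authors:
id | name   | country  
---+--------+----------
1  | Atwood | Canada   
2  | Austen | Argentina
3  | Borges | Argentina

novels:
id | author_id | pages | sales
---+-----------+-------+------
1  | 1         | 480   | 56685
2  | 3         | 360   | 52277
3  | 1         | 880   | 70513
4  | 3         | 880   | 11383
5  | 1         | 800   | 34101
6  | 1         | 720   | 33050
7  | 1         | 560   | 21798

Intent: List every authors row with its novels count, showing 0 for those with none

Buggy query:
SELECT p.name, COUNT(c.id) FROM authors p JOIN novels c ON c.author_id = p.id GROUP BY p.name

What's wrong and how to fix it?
Bug: An inner join excludes parents with zero children

Fix: Use LEFT JOIN so parents without children still appear (COUNT(c.id) gives 0)

Corrected query:
SELECT p.name, COUNT(c.id) FROM authors p LEFT JOIN novels c ON c.author_id = p.id GROUP BY p.name

Result:
name   | COUNT(c.id)
-------+------------
Atwood | 5          
Austen | 0          
Borges | 2          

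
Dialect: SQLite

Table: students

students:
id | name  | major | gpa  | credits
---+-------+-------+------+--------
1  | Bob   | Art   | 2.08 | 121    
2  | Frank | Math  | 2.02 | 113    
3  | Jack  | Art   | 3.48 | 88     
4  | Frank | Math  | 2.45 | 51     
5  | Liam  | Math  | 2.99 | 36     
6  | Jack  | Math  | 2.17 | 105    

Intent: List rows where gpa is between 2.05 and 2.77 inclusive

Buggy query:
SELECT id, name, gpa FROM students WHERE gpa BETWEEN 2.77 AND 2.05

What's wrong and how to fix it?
Bug: The bounds are reversed; BETWEEN a AND b requires a <= b to match anything

Fix: Write BETWEEN 2.05 AND 2.77

Corrected query:
SELECT id, name, gpa FROM students WHERE gpa BETWEEN 2.05 AND 2.77

Result:
id | name  | gpa 
---+-------+-----
1  | Bob   | 2.08
4  | Frank | 2.45
6  | Jack  | 2.17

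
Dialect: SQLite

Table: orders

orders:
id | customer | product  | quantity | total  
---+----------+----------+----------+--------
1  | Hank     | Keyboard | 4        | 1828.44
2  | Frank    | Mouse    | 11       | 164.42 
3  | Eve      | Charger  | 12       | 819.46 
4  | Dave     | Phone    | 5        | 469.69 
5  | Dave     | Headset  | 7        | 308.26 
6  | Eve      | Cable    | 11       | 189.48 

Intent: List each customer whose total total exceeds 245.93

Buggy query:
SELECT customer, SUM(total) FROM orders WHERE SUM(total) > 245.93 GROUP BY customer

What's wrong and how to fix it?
Bug: Aggregate functions cannot appear in a WHERE clause

Fix: Move the aggregate condition to a HAVING clause

Corrected query:
SELECT customer, SUM(total) FROM orders GROUP BY customer HAVING SUM(total) > 245.93

Result:
customer | SUM(total)
---------+-----------
Dave     | 777.95    
Eve      | 1008.94   
Hank     | 1828.44   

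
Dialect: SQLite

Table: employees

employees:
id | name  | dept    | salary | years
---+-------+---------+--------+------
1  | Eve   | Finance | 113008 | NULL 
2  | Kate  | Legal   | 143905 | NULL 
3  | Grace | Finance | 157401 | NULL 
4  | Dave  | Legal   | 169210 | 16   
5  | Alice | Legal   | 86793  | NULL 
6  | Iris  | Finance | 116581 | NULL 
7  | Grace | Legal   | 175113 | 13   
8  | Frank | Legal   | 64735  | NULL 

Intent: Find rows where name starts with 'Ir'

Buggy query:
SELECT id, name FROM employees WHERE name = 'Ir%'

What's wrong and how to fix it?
Bug: Wildcards only work with LIKE; '=' treats '%' as a literal character

Fix: Replace '=' with LIKE so 'Ir%' is treated as a pattern

Corrected query:
SELECT id, name FROM employees WHERE name LIKE 'Ir%'

Result:
id | name
---+-----
6  | Iris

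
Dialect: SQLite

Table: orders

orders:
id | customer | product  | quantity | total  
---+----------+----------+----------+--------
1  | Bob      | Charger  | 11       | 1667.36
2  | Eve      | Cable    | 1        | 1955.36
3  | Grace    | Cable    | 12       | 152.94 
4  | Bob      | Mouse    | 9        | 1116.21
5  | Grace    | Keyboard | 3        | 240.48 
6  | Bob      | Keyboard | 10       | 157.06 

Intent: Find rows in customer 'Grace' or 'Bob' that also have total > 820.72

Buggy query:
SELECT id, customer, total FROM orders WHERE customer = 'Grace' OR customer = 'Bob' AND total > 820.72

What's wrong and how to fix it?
Bug: AND binds tighter than OR, so this parses as customer = 'Grace' OR (customer = 'Bob' AND total > 820.72)

Fix: Add parentheses around the OR so the AND applies to both alternatives

Corrected query:
SELECT id, customer, total FROM orders WHERE (customer = 'Grace' OR customer = 'Bob') AND total > 820.72

Result:
id | customer | total  
---+----------+--------
1  | Bob      | 1667.36
4  | Bob      | 1116.21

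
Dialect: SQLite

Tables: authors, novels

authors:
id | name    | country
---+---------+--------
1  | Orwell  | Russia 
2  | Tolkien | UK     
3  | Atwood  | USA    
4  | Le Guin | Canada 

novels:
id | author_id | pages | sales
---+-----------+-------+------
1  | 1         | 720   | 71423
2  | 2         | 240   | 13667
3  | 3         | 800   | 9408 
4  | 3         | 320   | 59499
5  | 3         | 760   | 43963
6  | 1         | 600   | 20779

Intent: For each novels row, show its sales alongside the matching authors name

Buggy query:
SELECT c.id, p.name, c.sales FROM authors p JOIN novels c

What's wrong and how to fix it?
Bug: Missing join condition: each novels row is matched to all authors rows instead of just its own

Fix: Specify the join condition linking the foreign key to the parent id

Corrected query:
SELECT c.id, p.name, c.sales FROM authors p JOIN novels c ON c.author_id = p.id

Result:
id | name    | sales
---+---------+------
1  | Orwell  | 71423
2  | Tolkien | 13667
3  | Atwood  | 9408 
4  | Atwood  | 59499
5  | Atwood  | 43963
6  | Orwell  | 20779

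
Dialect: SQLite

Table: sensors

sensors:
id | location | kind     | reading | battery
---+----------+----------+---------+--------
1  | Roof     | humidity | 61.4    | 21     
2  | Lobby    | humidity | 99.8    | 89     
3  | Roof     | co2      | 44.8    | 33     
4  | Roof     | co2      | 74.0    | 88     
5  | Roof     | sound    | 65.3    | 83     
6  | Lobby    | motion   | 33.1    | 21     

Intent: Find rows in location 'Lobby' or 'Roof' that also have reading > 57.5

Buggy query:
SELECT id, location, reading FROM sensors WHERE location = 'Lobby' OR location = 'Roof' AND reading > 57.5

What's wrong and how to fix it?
Bug: Without parentheses, AND is evaluated before OR, so the reading filter only applies to the 'Roof' branch

Fix: Add parentheses around the OR so the AND applies to both alternatives

Corrected query:
SELECT id, location, reading FROM sensors WHERE (location = 'Lobby' OR location = 'Roof') AND reading > 57.5

Result:
id | location | reading
---+----------+--------
1  | Roof     | 61.4   
2  | Lobby    | 99.8   
4  | Roof     | 74     
5  | Roof     | 65.3   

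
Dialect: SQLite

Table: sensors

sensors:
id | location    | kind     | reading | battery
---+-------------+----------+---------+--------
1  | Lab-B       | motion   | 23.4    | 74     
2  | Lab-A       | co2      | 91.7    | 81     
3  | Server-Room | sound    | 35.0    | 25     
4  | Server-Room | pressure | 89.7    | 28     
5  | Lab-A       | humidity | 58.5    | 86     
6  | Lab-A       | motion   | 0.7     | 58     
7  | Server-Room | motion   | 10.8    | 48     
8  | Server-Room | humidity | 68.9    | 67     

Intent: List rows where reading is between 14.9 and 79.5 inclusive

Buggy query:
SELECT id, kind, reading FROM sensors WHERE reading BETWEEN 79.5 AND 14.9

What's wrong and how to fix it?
Bug: BETWEEN expects the lower bound first; with 79.5 AND 14.9 the range is empty

Fix: Write BETWEEN 14.9 AND 79.5

Corrected query:
SELECT id, kind, reading FROM sensors WHERE reading BETWEEN 14.9 AND 79.5

Result:
id | kind     | reading
---+----------+--------
1  | motion   | 23.4   
3  | sound    | 35     
5  | humidity | 58.5   
8  | humidity | 68.9   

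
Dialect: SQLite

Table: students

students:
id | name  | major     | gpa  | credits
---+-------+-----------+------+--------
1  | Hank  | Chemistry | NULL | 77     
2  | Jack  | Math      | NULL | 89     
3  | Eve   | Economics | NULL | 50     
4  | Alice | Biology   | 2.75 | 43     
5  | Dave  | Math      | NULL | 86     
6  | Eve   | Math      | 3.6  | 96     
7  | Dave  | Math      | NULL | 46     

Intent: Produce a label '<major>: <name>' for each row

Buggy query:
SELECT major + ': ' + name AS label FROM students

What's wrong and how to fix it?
Bug: '+' is numeric addition; on text columns SQLite converts them to 0 instead of concatenating

Fix: Use the || operator for string concatenation

Corrected query:
SELECT major || ': ' || name AS label FROM students

Result:
label          
---------------
Chemistry: Hank
Math: Jack     
Economics: Eve 
Biology: Alice 
Math: Dave     
Math: Eve      
Math: Dave     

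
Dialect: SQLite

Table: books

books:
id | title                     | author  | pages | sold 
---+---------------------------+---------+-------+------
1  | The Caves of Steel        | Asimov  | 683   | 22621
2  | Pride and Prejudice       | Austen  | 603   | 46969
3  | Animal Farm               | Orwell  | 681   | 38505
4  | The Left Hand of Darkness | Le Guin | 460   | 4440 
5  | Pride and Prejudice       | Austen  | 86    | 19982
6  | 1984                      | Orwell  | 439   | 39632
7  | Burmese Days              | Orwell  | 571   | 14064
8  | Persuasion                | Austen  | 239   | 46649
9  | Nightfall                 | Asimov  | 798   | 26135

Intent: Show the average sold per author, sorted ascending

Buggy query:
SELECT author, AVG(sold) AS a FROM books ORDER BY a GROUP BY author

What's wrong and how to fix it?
Bug: GROUP BY must precede ORDER BY

Fix: Move ORDER BY to the end, after GROUP BY

Corrected query:
SELECT author, AVG(sold) AS a FROM books GROUP BY author ORDER BY a

Result:
author  | a           
--------+-------------
Le Guin | 4440        
Asimov  | 24378       
Orwell  | 30733.666667
Austen  | 37866.666667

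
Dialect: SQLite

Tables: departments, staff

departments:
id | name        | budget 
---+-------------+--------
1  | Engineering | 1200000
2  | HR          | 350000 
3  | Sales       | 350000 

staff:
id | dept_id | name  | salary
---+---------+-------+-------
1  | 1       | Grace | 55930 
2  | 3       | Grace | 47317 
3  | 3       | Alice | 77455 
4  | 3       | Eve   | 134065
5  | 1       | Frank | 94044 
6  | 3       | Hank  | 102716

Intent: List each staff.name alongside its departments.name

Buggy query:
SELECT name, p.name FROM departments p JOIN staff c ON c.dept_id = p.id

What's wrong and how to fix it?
Bug: 'name' exists in both joined tables, so the database can't tell which one is meant

Fix: Prefix ambiguous columns with the table alias

Corrected query:
SELECT c.name, p.name FROM departments p JOIN staff c ON c.dept_id = p.id

Result:
name  | name       
------+------------
Grace | Engineering
Grace | Sales      
Alice | Sales      
Eve   | Sales      
Frank | Engineering
Hank  | Sales      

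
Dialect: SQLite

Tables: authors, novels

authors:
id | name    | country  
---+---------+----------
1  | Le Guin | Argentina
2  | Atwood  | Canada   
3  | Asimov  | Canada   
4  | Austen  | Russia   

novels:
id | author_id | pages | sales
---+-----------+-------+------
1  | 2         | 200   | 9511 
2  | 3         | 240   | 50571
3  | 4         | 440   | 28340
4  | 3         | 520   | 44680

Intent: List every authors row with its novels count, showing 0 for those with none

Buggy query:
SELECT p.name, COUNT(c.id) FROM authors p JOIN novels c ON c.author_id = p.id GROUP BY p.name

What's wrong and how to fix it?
Bug: An inner join excludes parents with zero children

Fix: Switch to LEFT JOIN to retain unmatched parent rows

Corrected query:
SELECT p.name, COUNT(c.id) FROM authors p LEFT JOIN novels c ON c.author_id = p.id GROUP BY p.name

Result:
name    | COUNT(c.id)
--------+------------
Asimov  | 2          
Atwood  | 1          
Austen  | 1          
Le Guin | 0          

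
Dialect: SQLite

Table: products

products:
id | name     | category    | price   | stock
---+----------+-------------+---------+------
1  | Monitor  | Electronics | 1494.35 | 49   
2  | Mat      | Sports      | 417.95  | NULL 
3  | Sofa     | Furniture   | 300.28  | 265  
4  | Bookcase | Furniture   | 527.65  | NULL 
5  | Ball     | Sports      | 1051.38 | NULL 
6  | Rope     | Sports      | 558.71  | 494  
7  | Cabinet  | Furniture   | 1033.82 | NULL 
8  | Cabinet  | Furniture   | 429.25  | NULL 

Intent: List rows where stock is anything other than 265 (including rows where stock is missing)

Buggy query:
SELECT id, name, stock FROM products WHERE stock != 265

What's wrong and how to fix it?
Bug: Inequality against NULL is unknown, not true; rows with NULL are dropped

Fix: Add an explicit OR stock IS NULL to include the missing-value rows

Corrected query:
SELECT id, name, stock FROM products WHERE stock != 265 OR stock IS NULL

Result:
id | name     | stock
---+----------+------
1  | Monitor  | 49   
2  | Mat      | NULL 
4  | Bookcase | NULL 
5  | Ball     | NULL 
6  | Rope     | 494  
7  | Cabinet  | NULL 
8  | Cabinet  | NULL 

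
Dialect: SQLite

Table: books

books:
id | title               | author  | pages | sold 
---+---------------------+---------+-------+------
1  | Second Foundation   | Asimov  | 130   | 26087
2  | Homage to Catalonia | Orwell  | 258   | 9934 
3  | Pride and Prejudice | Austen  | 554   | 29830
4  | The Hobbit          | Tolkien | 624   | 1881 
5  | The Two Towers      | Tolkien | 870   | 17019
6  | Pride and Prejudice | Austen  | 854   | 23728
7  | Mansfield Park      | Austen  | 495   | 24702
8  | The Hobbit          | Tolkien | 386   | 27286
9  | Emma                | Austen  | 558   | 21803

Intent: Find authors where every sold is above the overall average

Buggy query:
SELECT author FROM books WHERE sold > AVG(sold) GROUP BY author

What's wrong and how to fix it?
Bug: WHERE evaluates per row before aggregation, so AVG() is unavailable

Fix: Use a subquery for AVG and a HAVING MIN(...) filter so the condition holds for every row in the group

Corrected query:
SELECT author FROM books GROUP BY author HAVING MIN(sold) > (SELECT AVG(sold) FROM books)

Result:
author
------
Asimov
Austen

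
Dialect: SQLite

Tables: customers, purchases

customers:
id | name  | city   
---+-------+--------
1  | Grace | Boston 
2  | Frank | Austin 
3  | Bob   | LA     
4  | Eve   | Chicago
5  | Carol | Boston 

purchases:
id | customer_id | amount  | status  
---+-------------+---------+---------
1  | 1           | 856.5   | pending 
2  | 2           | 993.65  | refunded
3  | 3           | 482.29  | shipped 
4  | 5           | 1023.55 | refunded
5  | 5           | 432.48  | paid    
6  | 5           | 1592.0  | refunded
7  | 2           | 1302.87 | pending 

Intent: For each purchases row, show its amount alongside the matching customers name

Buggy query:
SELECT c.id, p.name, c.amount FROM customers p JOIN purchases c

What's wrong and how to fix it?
Bug: JOIN with no ON clause produces a cartesian product; every purchases row pairs with every customers row

Fix: Add ON c.customer_id = p.id to the JOIN

Corrected query:
SELECT c.id, p.name, c.amount FROM customers p JOIN purchases c ON c.customer_id = p.id

Result:
id | name  | amount 
---+-------+--------
1  | Grace | 856.5  
2  | Frank | 993.65 
3  | Bob   | 482.29 
4  | Carol | 1023.55
5  | Carol | 432.48 
6  | Carol | 1592   
7  | Frank | 1302.87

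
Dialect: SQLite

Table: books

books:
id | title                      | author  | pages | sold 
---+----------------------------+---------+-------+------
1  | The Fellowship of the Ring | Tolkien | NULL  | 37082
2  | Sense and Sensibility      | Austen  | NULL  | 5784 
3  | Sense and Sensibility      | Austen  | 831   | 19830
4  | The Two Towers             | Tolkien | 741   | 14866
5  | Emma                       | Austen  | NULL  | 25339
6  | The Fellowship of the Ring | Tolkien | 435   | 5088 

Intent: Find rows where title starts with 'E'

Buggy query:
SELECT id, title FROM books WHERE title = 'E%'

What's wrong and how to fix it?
Bug: Wildcards only work with LIKE; '=' treats '%' as a literal character

Fix: Use LIKE for wildcard pattern matching

Corrected query:
SELECT id, title FROM books WHERE title LIKE 'E%'

Result:
id | title
---+------
5  | Emma 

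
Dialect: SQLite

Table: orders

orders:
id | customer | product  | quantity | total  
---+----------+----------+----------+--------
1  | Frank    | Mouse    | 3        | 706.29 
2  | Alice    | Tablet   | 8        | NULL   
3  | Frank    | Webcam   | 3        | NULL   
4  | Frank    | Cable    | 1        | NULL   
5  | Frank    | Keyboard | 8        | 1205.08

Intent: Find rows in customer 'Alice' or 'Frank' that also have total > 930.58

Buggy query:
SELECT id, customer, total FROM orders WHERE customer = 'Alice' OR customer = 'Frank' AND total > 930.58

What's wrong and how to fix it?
Bug: Without parentheses, AND is evaluated before OR, so the total filter only applies to the 'Frank' branch

Fix: Group the OR with parentheses (or use IN), then AND the threshold

Corrected query:
SELECT id, customer, total FROM orders WHERE (customer = 'Alice' OR customer = 'Frank') AND total > 930.58

Result:
id | customer | total  
---+----------+--------
5  | Frank    | 1205.08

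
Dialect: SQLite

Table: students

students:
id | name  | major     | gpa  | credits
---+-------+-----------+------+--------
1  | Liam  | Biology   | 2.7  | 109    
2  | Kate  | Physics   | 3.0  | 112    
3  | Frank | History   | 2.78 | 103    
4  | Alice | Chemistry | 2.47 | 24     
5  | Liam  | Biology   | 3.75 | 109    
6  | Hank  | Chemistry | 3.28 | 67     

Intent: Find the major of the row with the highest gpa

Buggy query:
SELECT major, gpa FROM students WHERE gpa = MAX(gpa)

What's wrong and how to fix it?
Bug: WHERE is evaluated per row; an aggregate over the whole table isn't defined there

Fix: Use a subquery: WHERE gpa = (SELECT MAX(gpa) FROM students)

Corrected query:
SELECT major, gpa FROM students WHERE gpa = (SELECT MAX(gpa) FROM students)

Result:
major   | gpa 
--------+-----
Biology | 3.75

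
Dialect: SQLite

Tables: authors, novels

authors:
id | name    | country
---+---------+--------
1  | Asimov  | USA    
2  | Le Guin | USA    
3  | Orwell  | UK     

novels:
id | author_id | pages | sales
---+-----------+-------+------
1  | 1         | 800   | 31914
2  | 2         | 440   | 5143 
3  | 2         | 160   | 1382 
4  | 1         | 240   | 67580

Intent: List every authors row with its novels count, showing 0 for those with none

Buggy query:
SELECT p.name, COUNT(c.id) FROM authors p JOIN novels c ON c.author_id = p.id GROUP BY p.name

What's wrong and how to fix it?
Bug: INNER JOIN drops authors rows that have no matching novels rows

Fix: Use LEFT JOIN so parents without children still appear (COUNT(c.id) gives 0)

Corrected query:
SELECT p.name, COUNT(c.id) FROM authors p LEFT JOIN novels c ON c.author_id = p.id GROUP BY p.name

Result:
name    | COUNT(c.id)
--------+------------
Asimov  | 2          
Le Guin | 2          
Orwell  | 0          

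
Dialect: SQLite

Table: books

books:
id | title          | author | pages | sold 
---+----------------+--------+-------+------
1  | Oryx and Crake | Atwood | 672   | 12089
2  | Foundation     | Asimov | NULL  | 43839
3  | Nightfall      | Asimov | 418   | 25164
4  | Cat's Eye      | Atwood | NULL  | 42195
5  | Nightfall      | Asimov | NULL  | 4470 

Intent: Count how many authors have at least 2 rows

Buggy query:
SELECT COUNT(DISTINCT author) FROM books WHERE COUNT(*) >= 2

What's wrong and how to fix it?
Bug: WHERE filters individual rows, not groups, so a group-level COUNT is invalid there

Fix: Group first with HAVING COUNT(*) >= 2, then COUNT the resulting groups

Corrected query:
SELECT COUNT(*) FROM (SELECT author FROM books GROUP BY author HAVING COUNT(*) >= 2)

Result:
COUNT(*)
--------
2       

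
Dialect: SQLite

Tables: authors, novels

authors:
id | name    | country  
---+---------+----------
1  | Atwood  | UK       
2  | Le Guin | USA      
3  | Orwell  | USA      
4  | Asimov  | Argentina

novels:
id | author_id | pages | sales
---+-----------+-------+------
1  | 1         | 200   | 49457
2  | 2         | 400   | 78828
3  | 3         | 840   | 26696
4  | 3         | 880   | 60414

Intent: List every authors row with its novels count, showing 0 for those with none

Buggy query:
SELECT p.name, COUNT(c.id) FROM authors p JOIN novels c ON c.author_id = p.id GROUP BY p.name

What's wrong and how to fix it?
Bug: INNER JOIN drops authors rows that have no matching novels rows

Fix: Use LEFT JOIN so parents without children still appear (COUNT(c.id) gives 0)

Corrected query:
SELECT p.name, COUNT(c.id) FROM authors p LEFT JOIN novels c ON c.author_id = p.id GROUP BY p.name

Result:
name    | COUNT(c.id)
--------+------------
Asimov  | 0          
Atwood  | 1          
Le Guin | 1          
Orwell  | 2          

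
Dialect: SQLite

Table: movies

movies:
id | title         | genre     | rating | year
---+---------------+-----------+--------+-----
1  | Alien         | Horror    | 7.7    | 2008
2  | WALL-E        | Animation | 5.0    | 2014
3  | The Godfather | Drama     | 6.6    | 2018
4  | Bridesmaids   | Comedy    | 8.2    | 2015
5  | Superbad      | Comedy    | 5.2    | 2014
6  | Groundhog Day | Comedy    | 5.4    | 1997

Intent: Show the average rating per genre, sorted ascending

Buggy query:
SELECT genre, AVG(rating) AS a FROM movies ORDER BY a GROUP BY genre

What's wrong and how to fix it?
Bug: GROUP BY must precede ORDER BY

Fix: Reorder: SELECT … FROM … GROUP BY … ORDER BY …

Corrected query:
SELECT genre, AVG(rating) AS a FROM movies GROUP BY genre ORDER BY a

Result:
genre     | a       
----------+---------
Animation | 5       
Comedy    | 6.266667
Drama     | 6.6     
Horror    | 7.7     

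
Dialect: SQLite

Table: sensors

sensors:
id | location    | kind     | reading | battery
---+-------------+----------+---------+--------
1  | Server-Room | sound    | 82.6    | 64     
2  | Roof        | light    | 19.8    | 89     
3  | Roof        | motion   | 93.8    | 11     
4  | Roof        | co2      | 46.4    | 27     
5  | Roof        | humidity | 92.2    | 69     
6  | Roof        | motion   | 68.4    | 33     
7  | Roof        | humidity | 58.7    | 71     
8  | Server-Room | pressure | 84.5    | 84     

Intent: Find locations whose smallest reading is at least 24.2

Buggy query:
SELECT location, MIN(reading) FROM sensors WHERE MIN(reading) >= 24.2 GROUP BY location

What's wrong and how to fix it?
Bug: Aggregates like MIN are computed per group after WHERE runs

Fix: Use HAVING for the per-group MIN condition

Corrected query:
SELECT location, MIN(reading) FROM sensors GROUP BY location HAVING MIN(reading) >= 24.2

Result:
location    | MIN(reading)
------------+-------------
Server-Room | 82.6        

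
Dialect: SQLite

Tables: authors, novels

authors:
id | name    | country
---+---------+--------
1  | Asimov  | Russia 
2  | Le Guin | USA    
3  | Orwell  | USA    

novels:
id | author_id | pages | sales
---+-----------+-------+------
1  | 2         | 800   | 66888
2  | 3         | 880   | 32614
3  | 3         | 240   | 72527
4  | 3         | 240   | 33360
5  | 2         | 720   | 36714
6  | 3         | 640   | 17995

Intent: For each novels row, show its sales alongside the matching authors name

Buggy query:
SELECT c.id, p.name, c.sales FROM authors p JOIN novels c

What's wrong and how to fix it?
Bug: Missing join condition: each novels row is matched to all authors rows instead of just its own

Fix: Add ON c.author_id = p.id to the JOIN

Corrected query:
SELECT c.id, p.name, c.sales FROM authors p JOIN novels c ON c.author_id = p.id

Result:
id | name    | sales
---+---------+------
1  | Le Guin | 66888
2  | Orwell  | 32614
3  | Orwell  | 72527
4  | Orwell  | 33360
5  | Le Guin | 36714
6  | Orwell  | 17995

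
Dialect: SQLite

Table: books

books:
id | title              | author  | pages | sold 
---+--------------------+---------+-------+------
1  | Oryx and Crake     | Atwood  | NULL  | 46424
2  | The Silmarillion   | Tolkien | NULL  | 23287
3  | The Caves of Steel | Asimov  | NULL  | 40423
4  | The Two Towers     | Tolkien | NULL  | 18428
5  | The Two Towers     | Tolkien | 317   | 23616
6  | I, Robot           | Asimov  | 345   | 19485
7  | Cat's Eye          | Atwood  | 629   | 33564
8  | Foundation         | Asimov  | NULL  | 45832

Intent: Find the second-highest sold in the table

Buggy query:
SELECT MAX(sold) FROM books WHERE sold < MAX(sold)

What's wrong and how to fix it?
Bug: MAX(sold) on the right of the comparison is an aggregate-in-WHERE error

Fix: Compute the overall MAX in a subquery, then take MAX of rows below it

Corrected query:
SELECT MAX(sold) FROM books WHERE sold < (SELECT MAX(sold) FROM books)

Result:
MAX(sold)
---------
45832    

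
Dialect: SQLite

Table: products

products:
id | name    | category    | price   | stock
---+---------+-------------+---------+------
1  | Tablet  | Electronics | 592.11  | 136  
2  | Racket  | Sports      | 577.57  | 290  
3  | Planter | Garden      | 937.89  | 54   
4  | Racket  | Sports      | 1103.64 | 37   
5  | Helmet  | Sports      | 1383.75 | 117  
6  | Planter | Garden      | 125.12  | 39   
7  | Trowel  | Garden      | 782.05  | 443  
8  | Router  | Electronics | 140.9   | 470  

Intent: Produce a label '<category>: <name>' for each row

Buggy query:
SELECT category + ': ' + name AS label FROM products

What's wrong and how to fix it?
Bug: SQLite uses || for string concatenation; + coerces text to numbers (yielding 0)

Fix: Replace + with || to concatenate text

Corrected query:
SELECT category || ': ' || name AS label FROM products

Result:
label              
-------------------
Electronics: Tablet
Sports: Racket     
Garden: Planter    
Sports: Racket     
Sports: Helmet     
Garden: Planter    
Garden: Trowel     
Electronics: Router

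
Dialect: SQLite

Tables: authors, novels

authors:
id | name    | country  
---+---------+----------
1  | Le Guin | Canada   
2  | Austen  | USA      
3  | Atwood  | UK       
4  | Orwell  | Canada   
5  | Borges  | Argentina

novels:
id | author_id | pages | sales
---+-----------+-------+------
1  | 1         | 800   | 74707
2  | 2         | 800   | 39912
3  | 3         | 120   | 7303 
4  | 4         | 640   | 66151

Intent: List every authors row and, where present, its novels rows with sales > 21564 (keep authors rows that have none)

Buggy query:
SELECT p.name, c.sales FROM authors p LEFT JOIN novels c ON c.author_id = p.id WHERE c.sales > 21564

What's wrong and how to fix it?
Bug: A WHERE condition on the right-hand table after LEFT JOIN drops unmatched parents

Fix: Put 'c.sales > 21564' in the JOIN's ON clause instead of WHERE

Corrected query:
SELECT p.name, c.sales FROM authors p LEFT JOIN novels c ON c.author_id = p.id AND c.sales > 21564

Result:
name    | sales
--------+------
Le Guin | 74707
Austen  | 39912
Atwood  | NULL 
Orwell  | 66151
Borges  | NULL 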